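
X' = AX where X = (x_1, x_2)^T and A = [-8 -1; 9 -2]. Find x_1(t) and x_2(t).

Coefficient matrix A = [[-8, -1], [9, -2]].
Characteristic polynomial det(A - λI) = λ^2 + 10λ + 25 = 0.
Single eigenvalue λ = -5 with algebraic multiplicity 2.
Eigenvector v = (1,-3); generalized eigenvector w with (A-λI)w=v is (0,-1).
General solution: e^(-5t)[c_1·v + c_2·(t·v + w)].

x_1(t) = c_1e^(-5t) + c_2te^(-5t), x_2(t) = -3c_1e^(-5t) - 3c_2te^(-5t) - c_2e^(-5t)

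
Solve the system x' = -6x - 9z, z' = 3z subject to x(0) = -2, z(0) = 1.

x(t) = -e^(3t) - e^(-6t), z(t) = e^(3t)

Coefficient matrix A = [[-6, -9], [0, 3]].
Characteristic polynomial det(A - λI) = λ^2 + 3λ - 18 = 0.
Eigenvalues λ = 3, -6.
For λ=3: (A-λI) row 1 is [-9, -9], so an eigenvector is (-1, 1).
For λ=-6: (A-λI) row 1 is [0, -9], so an eigenvector is (-1, 0).
General solution: K_1e^(3t)(-1,1) + K_2e^(-6t)(-1,0).
Applying x(0)=-2, z(0)=1 gives K_1=1, K_2=1.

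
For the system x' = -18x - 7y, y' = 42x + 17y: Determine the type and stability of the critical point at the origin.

saddle

A = [[-18,-7],[42,17]]; det(A-λI) = λ^2 + λ - 12.
λ = 3, -4: opposite signs.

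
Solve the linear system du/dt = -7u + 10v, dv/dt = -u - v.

u(t) = 3c_1e^(-4t)sin(t) - c_1e^(-4t)cos(t) - c_2e^(-4t)sin(t) - 3c_2e^(-4t)cos(t), v(t) = c_1e^(-4t)sin(t) - c_2e^(-4t)cos(t)

Coefficient matrix A = [[-7, 10], [-1, -1]].
Characteristic polynomial det(A - λI) = λ^2 + 8λ + 17 = 0.
Eigenvalues λ = -4 ± i (complex conjugate pair).
For λ=-4+i: an eigenvector is (-1,0) - i(3,1) = (-1 - 3i, 0 - i).
A real fundamental pair from Re and Im of e^((-4+i)t)v: X_1 = e^(-4t)(cos(t)·(-1,0) + sin(t)·(3,1)), X_2 = e^(-4t)(sin(t)·(-1,0) - cos(t)·(3,1)).
General solution: c_1X_1 + c_2X_2.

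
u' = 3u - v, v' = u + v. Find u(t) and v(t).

Coefficient matrix A = [[3, -1], [1, 1]].
Characteristic polynomial det(A - λI) = λ^2 - 4λ + 4 = 0.
Single eigenvalue λ = 2 with algebraic multiplicity 2.
Eigenvector v = (-1,-1); generalized eigenvector w with (A-λI)w=v is (0,1).
General solution: e^(2t)[K_1·v + K_2·(t·v + w)].

u(t) = -K_1e^(2t) - K_2te^(2t), v(t) = -K_1e^(2t) - K_2te^(2t) + K_2e^(2t)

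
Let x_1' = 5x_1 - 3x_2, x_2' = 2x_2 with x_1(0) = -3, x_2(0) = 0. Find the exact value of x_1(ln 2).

-96

A = [[5,-3],[0,2]]; eigenvalues λ = 5, 2.
Eigenvectors: (-1,0) for λ=5, (1,1) for λ=2.
From the initial condition, c_1 = 3, c_2 = 0.
x_1(ln 2) = (3)(2^5)(-1) + (0)(2^2)(1) = -96.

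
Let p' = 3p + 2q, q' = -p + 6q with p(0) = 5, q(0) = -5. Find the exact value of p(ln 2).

-160

A = [[3,2],[-1,6]]; eigenvalues λ = 4, 5.
Eigenvectors: (2,1) for λ=4, (-1,-1) for λ=5.
From the initial condition, c_1 = 10, c_2 = 15.
p(ln 2) = (10)(2^4)(2) + (15)(2^5)(-1) = -160.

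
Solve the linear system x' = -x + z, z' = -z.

Coefficient matrix A = [[-1, 1], [0, -1]].
Characteristic polynomial det(A - λI) = λ^2 + 2λ + 1 = 0.
Single eigenvalue λ = -1 with algebraic multiplicity 2.
Eigenvector v = (-1,0); generalized eigenvector w with (A-λI)w=v is (-2,-1).
General solution: e^(-t)[C_1·v + C_2·(t·v + w)].

x(t) = -C_1e^(-t) - C_2te^(-t) - 2C_2e^(-t), z(t) = -C_2e^(-t)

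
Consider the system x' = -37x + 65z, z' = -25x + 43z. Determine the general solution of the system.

x(t) = 2K_1e^(3t)sin(5t) + 3K_1e^(3t)cos(5t) + 3K_2e^(3t)sin(5t) - 2K_2e^(3t)cos(5t), z(t) = K_1e^(3t)sin(5t) + 2K_1e^(3t)cos(5t) + 2K_2e^(3t)sin(5t) - K_2e^(3t)cos(5t)

Coefficient matrix A = [[-37, 65], [-25, 43]].
Characteristic polynomial det(A - λI) = λ^2 - 6λ + 34 = 0.
Eigenvalues λ = 3 ± 5i (complex conjugate pair).
For λ=3+5i: an eigenvector is (3,2) - i(2,1) = (3 - 2i, 2 - i).
A real fundamental pair from Re and Im of e^((3+5i)t)v: X_1 = e^(3t)(cos(5t)·(3,2) + sin(5t)·(2,1)), X_2 = e^(3t)(sin(5t)·(3,2) - cos(5t)·(2,1)).
General solution: K_1X_1 + K_2X_2.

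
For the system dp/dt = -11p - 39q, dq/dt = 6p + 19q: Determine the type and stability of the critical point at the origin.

A = [[-11,-39],[6,19]]; det(A-λI) = λ^2 - 8λ + 25.
λ = 4 ± 3i: positive real part.

unstable spiral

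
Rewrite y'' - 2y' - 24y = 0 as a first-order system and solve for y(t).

y(t) = c_1e^(-4t) + c_2e^(6t)

Let x_1 = y, x_2 = y'. Then x_1' = x_2 and x_2' = 24x_1 + 2x_2.
A = [[0,1],[24,2]]; det(A-λI) = λ^2 - 2λ - 24.
Eigenvalues λ = -4, 6 with eigenvectors (1,-4), (1,6).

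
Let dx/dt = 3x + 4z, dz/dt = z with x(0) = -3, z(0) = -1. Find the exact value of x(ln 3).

A = [[3,4],[0,1]]; eigenvalues λ = 1, 3.
Eigenvectors: (-2,1) for λ=1, (1,0) for λ=3.
From the initial condition, c_1 = -1, c_2 = -5.
x(ln 3) = (-1)(3^1)(-2) + (-5)(3^3)(1) = -129.

-129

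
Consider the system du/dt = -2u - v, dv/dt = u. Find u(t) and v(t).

Coefficient matrix A = [[-2, -1], [1, 0]].
Characteristic polynomial det(A - λI) = λ^2 + 2λ + 1 = 0.
Single eigenvalue λ = -1 with algebraic multiplicity 2.
Eigenvector v = (-1,1); generalized eigenvector w with (A-λI)w=v is (2,-1).
General solution: e^(-t)[K_1·v + K_2·(t·v + w)].

u(t) = -K_1e^(-t) - K_2te^(-t) + 2K_2e^(-t), v(t) = K_1e^(-t) + K_2te^(-t) - K_2e^(-t)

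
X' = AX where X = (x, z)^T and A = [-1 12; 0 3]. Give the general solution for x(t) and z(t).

x(t) = -3c_1e^(3t) + c_2e^(-t), z(t) = -c_1e^(3t)

Coefficient matrix A = [[-1, 12], [0, 3]].
Characteristic polynomial det(A - λI) = λ^2 - 2λ - 3 = 0.
Eigenvalues λ = 3, -1.
For λ=3: (A-λI) row 1 is [-4, 12], so an eigenvector is (-3, -1).
For λ=-1: (A-λI) row 1 is [0, 12], so an eigenvector is (1, 0).
General solution: c_1e^(3t)(-3,-1) + c_2e^(-t)(1,0).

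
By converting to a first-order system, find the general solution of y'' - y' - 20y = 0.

y(t) = c_1e^(-4t) + c_2e^(5t)

Let x_1 = y, x_2 = y'. Then x_1' = x_2 and x_2' = 20x_1 + x_2.
A = [[0,1],[20,1]]; det(A-λI) = λ^2 - λ - 20.
Eigenvalues λ = -4, 5 with eigenvectors (1,-4), (1,5).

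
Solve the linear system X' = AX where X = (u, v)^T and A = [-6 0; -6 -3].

u(t) = -C_2e^(-6t), v(t) = -C_1e^(-3t) - 2C_2e^(-6t)

Coefficient matrix A = [[-6, 0], [-6, -3]].
Characteristic polynomial det(A - λI) = λ^2 + 9λ + 18 = 0.
Eigenvalues λ = -3, -6.
For λ=-3: (A-λI) row 1 is [-3, 0], so an eigenvector is (0, -1).
For λ=-6: (A-λI) row 2 is [-6, 3], so an eigenvector is (-1, -2).
General solution: C_1e^(-3t)(0,-1) + C_2e^(-6t)(-1,-2).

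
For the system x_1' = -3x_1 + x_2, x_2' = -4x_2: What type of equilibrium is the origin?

A = [[-3,1],[0,-4]]; det(A-λI) = λ^2 + 7λ + 12.
λ = -4, -3: both negative.

stable node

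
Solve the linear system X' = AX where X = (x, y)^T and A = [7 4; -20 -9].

Coefficient matrix A = [[7, 4], [-20, -9]].
Characteristic polynomial det(A - λI) = λ^2 + 2λ + 17 = 0.
Eigenvalues λ = -1 ± 4i (complex conjugate pair).
For λ=-1+4i: an eigenvector is (-1,2) - i(0,1) = (-1, 2 - i).
A real fundamental pair from Re and Im of e^((-1+4i)t)v: X_1 = e^(-t)(cos(4t)·(-1,2) + sin(4t)·(0,1)), X_2 = e^(-t)(sin(4t)·(-1,2) - cos(4t)·(0,1)).
General solution: K_1X_1 + K_2X_2.

x(t) = -K_1e^(-t)cos(4t) - K_2e^(-t)sin(4t), y(t) = K_1e^(-t)sin(4t) + 2K_1e^(-t)cos(4t) + 2K_2e^(-t)sin(4t) - K_2e^(-t)cos(4t)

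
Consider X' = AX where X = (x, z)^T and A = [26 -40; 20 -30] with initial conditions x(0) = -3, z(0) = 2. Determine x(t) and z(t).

Coefficient matrix A = [[26, -40], [20, -30]].
Characteristic polynomial det(A - λI) = λ^2 + 4λ + 20 = 0.
Eigenvalues λ = -2 ± 4i (complex conjugate pair).
For λ=-2+4i: an eigenvector is (3,2) - i(1,1) = (3 - i, 2 - i).
A real fundamental pair from Re and Im of e^((-2+4i)t)v: X_1 = e^(-2t)(cos(4t)·(3,2) + sin(4t)·(1,1)), X_2 = e^(-2t)(sin(4t)·(3,2) - cos(4t)·(1,1)).
General solution: K_1X_1 + K_2X_2.
Applying x(0)=-3, z(0)=2 gives K_1=-5, K_2=-12.

x(t) = -41e^(-2t)sin(4t) - 3e^(-2t)cos(4t), z(t) = -29e^(-2t)sin(4t) + 2e^(-2t)cos(4t)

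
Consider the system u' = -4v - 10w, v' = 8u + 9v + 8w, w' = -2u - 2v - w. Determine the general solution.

Coefficient matrix A = [[0, -4, -10], [8, 9, 8], [-2, -2, -1]].
det(A - λI) = 0 gives eigenvalues λ = 3, 1, 4.
For λ=3: eigenvector (2,-4,1).
For λ=1: eigenvector (2,-3,1).
For λ=4: eigenvector (-3,8,-2).
General solution: C_1e^(3t)(2,-4,1) + C_2e^(t)(2,-3,1) + C_3e^(4t)(-3,8,-2).

u(t) = 2C_1e^(3t) + 2C_2e^(t) - 3C_3e^(4t), v(t) = -4C_1e^(3t) - 3C_2e^(t) + 8C_3e^(4t), w(t) = C_1e^(3t) + C_2e^(t) - 2C_3e^(4t)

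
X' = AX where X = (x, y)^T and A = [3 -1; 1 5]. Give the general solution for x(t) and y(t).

x(t) = C_1e^(4t) + C_2te^(4t), y(t) = -C_1e^(4t) - C_2te^(4t) - C_2e^(4t)

Coefficient matrix A = [[3, -1], [1, 5]].
Characteristic polynomial det(A - λI) = λ^2 - 8λ + 16 = 0.
Single eigenvalue λ = 4 with algebraic multiplicity 2.
Eigenvector v = (1,-1); generalized eigenvector w with (A-λI)w=v is (0,-1).
General solution: e^(4t)[C_1·v + C_2·(t·v + w)].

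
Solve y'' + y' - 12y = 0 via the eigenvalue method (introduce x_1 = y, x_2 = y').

y(t) = K_1e^(-4t) + K_2e^(3t)

Let x_1 = y, x_2 = y'. Then x_1' = x_2 and x_2' = 12x_1 - x_2.
A = [[0,1],[12,-1]]; det(A-λI) = λ^2 + λ - 12.
Eigenvalues λ = -4, 3 with eigenvectors (1,-4), (1,3).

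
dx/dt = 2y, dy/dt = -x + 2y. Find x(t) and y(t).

x(t) = -C_1e^(t)sin(t) + C_1e^(t)cos(t) + C_2e^(t)sin(t) + C_2e^(t)cos(t), y(t) = -C_1e^(t)sin(t) + C_2e^(t)cos(t)

Coefficient matrix A = [[0, 2], [-1, 2]].
Characteristic polynomial det(A - λI) = λ^2 - 2λ + 2 = 0.
Eigenvalues λ = 1 ± i (complex conjugate pair).
For λ=1+i: an eigenvector is (1,0) - i(-1,-1) = (1 + i, 0 + i).
A real fundamental pair from Re and Im of e^((1+i)t)v: X_1 = e^(t)(cos(t)·(1,0) + sin(t)·(-1,-1)), X_2 = e^(t)(sin(t)·(1,0) - cos(t)·(-1,-1)).
General solution: C_1X_1 + C_2X_2.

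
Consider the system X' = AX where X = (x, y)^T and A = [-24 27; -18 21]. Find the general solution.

x(t) = -K_1e^(3t) - 3K_2e^(-6t), y(t) = -K_1e^(3t) - 2K_2e^(-6t)

Coefficient matrix A = [[-24, 27], [-18, 21]].
Characteristic polynomial det(A - λI) = λ^2 + 3λ - 18 = 0.
Eigenvalues λ = 3, -6.
For λ=3: (A-λI) row 1 is [-27, 27], so an eigenvector is (-1, -1).
For λ=-6: (A-λI) row 1 is [-18, 27], so an eigenvector is (-3, -2).
General solution: K_1e^(3t)(-1,-1) + K_2e^(-6t)(-3,-2).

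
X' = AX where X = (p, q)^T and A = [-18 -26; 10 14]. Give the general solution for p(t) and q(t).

p(t) = -2K_1e^(-2t)sin(2t) - 3K_1e^(-2t)cos(2t) - 3K_2e^(-2t)sin(2t) + 2K_2e^(-2t)cos(2t), q(t) = K_1e^(-2t)sin(2t) + 2K_1e^(-2t)cos(2t) + 2K_2e^(-2t)sin(2t) - K_2e^(-2t)cos(2t)

Coefficient matrix A = [[-18, -26], [10, 14]].
Characteristic polynomial det(A - λI) = λ^2 + 4λ + 8 = 0.
Eigenvalues λ = -2 ± 2i (complex conjugate pair).
For λ=-2+2i: an eigenvector is (-3,2) - i(-2,1) = (-3 + 2i, 2 - i).
A real fundamental pair from Re and Im of e^((-2+2i)t)v: X_1 = e^(-2t)(cos(2t)·(-3,2) + sin(2t)·(-2,1)), X_2 = e^(-2t)(sin(2t)·(-3,2) - cos(2t)·(-2,1)).
General solution: K_1X_1 + K_2X_2.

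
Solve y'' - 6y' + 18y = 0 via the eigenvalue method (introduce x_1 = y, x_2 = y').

Let x_1 = y, x_2 = y'. Then x_1' = x_2 and x_2' = -18x_1 + 6x_2.
A = [[0,1],[-18,6]]; det(A-λI) = λ^2 - 6λ + 18.
Eigenvalues λ = 3 ± 3i.

y(t) = C_1e^(3t)cos(3t) + C_2e^(3t)sin(3t)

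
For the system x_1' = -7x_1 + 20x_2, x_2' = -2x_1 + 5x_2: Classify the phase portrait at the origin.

stable spiral

A = [[-7,20],[-2,5]]; det(A-λI) = λ^2 + 2λ + 5.
λ = -1 ± 2i: negative real part.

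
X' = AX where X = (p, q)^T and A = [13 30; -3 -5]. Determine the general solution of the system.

p(t) = 3C_1e^(4t)sin(3t) + C_1e^(4t)cos(3t) + C_2e^(4t)sin(3t) - 3C_2e^(4t)cos(3t), q(t) = -C_1e^(4t)sin(3t) + C_2e^(4t)cos(3t)

Coefficient matrix A = [[13, 30], [-3, -5]].
Characteristic polynomial det(A - λI) = λ^2 - 8λ + 25 = 0.
Eigenvalues λ = 4 ± 3i (complex conjugate pair).
For λ=4+3i: an eigenvector is (1,0) - i(3,-1) = (1 - 3i, 0 + i).
A real fundamental pair from Re and Im of e^((4+3i)t)v: X_1 = e^(4t)(cos(3t)·(1,0) + sin(3t)·(3,-1)), X_2 = e^(4t)(sin(3t)·(1,0) - cos(3t)·(3,-1)).
General solution: C_1X_1 + C_2X_2.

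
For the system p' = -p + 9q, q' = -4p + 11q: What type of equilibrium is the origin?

unstable improper node

A = [[-1,9],[-4,11]]; det(A-λI) = λ^2 - 10λ + 25.
repeated λ = 5 with a single eigenvector.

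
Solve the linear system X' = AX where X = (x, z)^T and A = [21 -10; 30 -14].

x(t) = K_1e^(t) + 2K_2e^(6t), z(t) = 2K_1e^(t) + 3K_2e^(6t)

Coefficient matrix A = [[21, -10], [30, -14]].
Characteristic polynomial det(A - λI) = λ^2 - 7λ + 6 = 0.
Eigenvalues λ = 1, 6.
For λ=1: (A-λI) row 1 is [20, -10], so an eigenvector is (1, 2).
For λ=6: (A-λI) row 1 is [15, -10], so an eigenvector is (2, 3).
General solution: K_1e^(t)(1,2) + K_2e^(6t)(2,3).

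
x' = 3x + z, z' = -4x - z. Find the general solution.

Coefficient matrix A = [[3, 1], [-4, -1]].
Characteristic polynomial det(A - λI) = λ^2 - 2λ + 1 = 0.
Single eigenvalue λ = 1 with algebraic multiplicity 2.
Eigenvector v = (1,-2); generalized eigenvector w with (A-λI)w=v is (2,-3).
General solution: e^(t)[c_1·v + c_2·(t·v + w)].

x(t) = c_1e^(t) + c_2te^(t) + 2c_2e^(t), z(t) = -2c_1e^(t) - 2c_2te^(t) - 3c_2e^(t)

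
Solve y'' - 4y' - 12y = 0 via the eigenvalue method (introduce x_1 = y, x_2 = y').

y(t) = c_1e^(-2t) + c_2e^(6t)

Let x_1 = y, x_2 = y'. Then x_1' = x_2 and x_2' = 12x_1 + 4x_2.
A = [[0,1],[12,4]]; det(A-λI) = λ^2 - 4λ - 12.
Eigenvalues λ = -2, 6 with eigenvectors (1,-2), (1,6).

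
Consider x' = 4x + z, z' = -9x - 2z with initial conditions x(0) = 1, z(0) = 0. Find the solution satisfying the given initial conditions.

Coefficient matrix A = [[4, 1], [-9, -2]].
Characteristic polynomial det(A - λI) = λ^2 - 2λ + 1 = 0.
Single eigenvalue λ = 1 with algebraic multiplicity 2.
Eigenvector v = (-1,3); generalized eigenvector w with (A-λI)w=v is (0,-1).
General solution: e^(t)[c_1·v + c_2·(t·v + w)].
Applying x(0)=1, z(0)=0 gives c_1=-1, c_2=-3.

x(t) = 3te^(t) + e^(t), z(t) = -9te^(t)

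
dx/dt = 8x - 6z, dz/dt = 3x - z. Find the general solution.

Coefficient matrix A = [[8, -6], [3, -1]].
Characteristic polynomial det(A - λI) = λ^2 - 7λ + 10 = 0.
Eigenvalues λ = 5, 2.
For λ=5: (A-λI) row 1 is [3, -6], so an eigenvector is (2, 1).
For λ=2: (A-λI) row 1 is [6, -6], so an eigenvector is (1, 1).
General solution: K_1e^(5t)(2,1) + K_2e^(2t)(1,1).

x(t) = 2K_1e^(5t) + K_2e^(2t), z(t) = K_1e^(5t) + K_2e^(2t)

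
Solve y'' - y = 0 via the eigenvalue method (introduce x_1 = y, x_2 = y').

Let x_1 = y, x_2 = y'. Then x_1' = x_2 and x_2' = x_1.
A = [[0,1],[1,0]]; det(A-λI) = λ^2 - 1.
Eigenvalues λ = 1, -1 with eigenvectors (1,1), (1,-1).

y(t) = C_1e^(t) + C_2e^(-t)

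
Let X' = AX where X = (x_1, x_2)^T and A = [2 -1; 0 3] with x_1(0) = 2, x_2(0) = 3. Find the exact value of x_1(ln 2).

A = [[2,-1],[0,3]]; eigenvalues λ = 3, 2.
Eigenvectors: (1,-1) for λ=3, (-1,0) for λ=2.
From the initial condition, c_1 = -3, c_2 = -5.
x_1(ln 2) = (-3)(2^3)(1) + (-5)(2^2)(-1) = -4.

-4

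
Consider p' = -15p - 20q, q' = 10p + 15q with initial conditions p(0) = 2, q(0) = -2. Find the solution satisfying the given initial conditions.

p(t) = 2e^(5t), q(t) = -2e^(5t)

Coefficient matrix A = [[-15, -20], [10, 15]].
Characteristic polynomial det(A - λI) = λ^2 - 25 = 0.
Eigenvalues λ = -5, 5.
For λ=-5: (A-λI) row 1 is [-10, -20], so an eigenvector is (2, -1).
For λ=5: (A-λI) row 1 is [-20, -20], so an eigenvector is (1, -1).
General solution: C_1e^(-5t)(2,-1) + C_2e^(5t)(1,-1).
Applying p(0)=2, q(0)=-2 gives C_1=0, C_2=2.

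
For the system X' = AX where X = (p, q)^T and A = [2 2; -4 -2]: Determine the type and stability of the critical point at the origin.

A = [[2,2],[-4,-2]]; det(A-λI) = λ^2 + 4.
λ = 0 ± 2i: zero real part.

center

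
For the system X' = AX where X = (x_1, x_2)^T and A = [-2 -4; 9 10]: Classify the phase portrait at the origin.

A = [[-2,-4],[9,10]]; det(A-λI) = λ^2 - 8λ + 16.
repeated λ = 4 with a single eigenvector.

unstable improper node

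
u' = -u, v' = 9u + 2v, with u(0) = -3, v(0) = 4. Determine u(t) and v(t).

Coefficient matrix A = [[-1, 0], [9, 2]].
Characteristic polynomial det(A - λI) = λ^2 - λ - 2 = 0.
Eigenvalues λ = 2, -1.
For λ=2: (A-λI) row 1 is [-3, 0], so an eigenvector is (0, 1).
For λ=-1: (A-λI) row 2 is [9, 3], so an eigenvector is (-1, 3).
General solution: C_1e^(2t)(0,1) + C_2e^(-t)(-1,3).
Applying u(0)=-3, v(0)=4 gives C_1=-5, C_2=3.

u(t) = -3e^(-t), v(t) = -5e^(2t) + 9e^(-t)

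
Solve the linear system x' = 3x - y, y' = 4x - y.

Coefficient matrix A = [[3, -1], [4, -1]].
Characteristic polynomial det(A - λI) = λ^2 - 2λ + 1 = 0.
Single eigenvalue λ = 1 with algebraic multiplicity 2.
Eigenvector v = (-1,-2); generalized eigenvector w with (A-λI)w=v is (-2,-3).
General solution: e^(t)[c_1·v + c_2·(t·v + w)].

x(t) = -c_1e^(t) - c_2te^(t) - 2c_2e^(t), y(t) = -2c_1e^(t) - 2c_2te^(t) - 3c_2e^(t)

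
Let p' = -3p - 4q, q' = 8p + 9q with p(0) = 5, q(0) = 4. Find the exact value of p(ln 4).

A = [[-3,-4],[8,9]]; eigenvalues λ = 5, 1.
Eigenvectors: (1,-2) for λ=5, (-1,1) for λ=1.
From the initial condition, c_1 = -9, c_2 = -14.
p(ln 4) = (-9)(4^5)(1) + (-14)(4^1)(-1) = -9160.

-9160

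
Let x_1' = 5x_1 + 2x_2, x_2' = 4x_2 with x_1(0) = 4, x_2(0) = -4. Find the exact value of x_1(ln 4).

-2048

A = [[5,2],[0,4]]; eigenvalues λ = 5, 4.
Eigenvectors: (-1,0) for λ=5, (2,-1) for λ=4.
From the initial condition, c_1 = 4, c_2 = 4.
x_1(ln 4) = (4)(4^5)(-1) + (4)(4^4)(2) = -2048.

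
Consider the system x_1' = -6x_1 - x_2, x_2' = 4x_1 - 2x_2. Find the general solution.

Coefficient matrix A = [[-6, -1], [4, -2]].
Characteristic polynomial det(A - λI) = λ^2 + 8λ + 16 = 0.
Single eigenvalue λ = -4 with algebraic multiplicity 2.
Eigenvector v = (1,-2); generalized eigenvector w with (A-λI)w=v is (-1,1).
General solution: e^(-4t)[K_1·v + K_2·(t·v + w)].

x_1(t) = K_1e^(-4t) + K_2te^(-4t) - K_2e^(-4t), x_2(t) = -2K_1e^(-4t) - 2K_2te^(-4t) + K_2e^(-4t)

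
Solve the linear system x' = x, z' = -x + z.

Coefficient matrix A = [[1, 0], [-1, 1]].
Characteristic polynomial det(A - λI) = λ^2 - 2λ + 1 = 0.
Single eigenvalue λ = 1 with algebraic multiplicity 2.
Eigenvector v = (0,-1); generalized eigenvector w with (A-λI)w=v is (1,3).
General solution: e^(t)[c_1·v + c_2·(t·v + w)].

x(t) = c_2e^(t), z(t) = -c_1e^(t) - c_2te^(t) + 3c_2e^(t)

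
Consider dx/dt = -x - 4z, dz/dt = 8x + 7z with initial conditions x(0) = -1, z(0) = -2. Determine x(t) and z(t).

Coefficient matrix A = [[-1, -4], [8, 7]].
Characteristic polynomial det(A - λI) = λ^2 - 6λ + 25 = 0.
Eigenvalues λ = 3 ± 4i (complex conjugate pair).
For λ=3+4i: an eigenvector is (0,1) - i(-1,1) = (0 + i, 1 - i).
A real fundamental pair from Re and Im of e^((3+4i)t)v: X_1 = e^(3t)(cos(4t)·(0,1) + sin(4t)·(-1,1)), X_2 = e^(3t)(sin(4t)·(0,1) - cos(4t)·(-1,1)).
General solution: C_1X_1 + C_2X_2.
Applying x(0)=-1, z(0)=-2 gives C_1=-3, C_2=-1.

x(t) = 3e^(3t)sin(4t) - e^(3t)cos(4t), z(t) = -4e^(3t)sin(4t) - 2e^(3t)cos(4t)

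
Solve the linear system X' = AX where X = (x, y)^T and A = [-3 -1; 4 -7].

Coefficient matrix A = [[-3, -1], [4, -7]].
Characteristic polynomial det(A - λI) = λ^2 + 10λ + 25 = 0.
Single eigenvalue λ = -5 with algebraic multiplicity 2.
Eigenvector v = (-1,-2); generalized eigenvector w with (A-λI)w=v is (-1,-1).
General solution: e^(-5t)[K_1·v + K_2·(t·v + w)].

x(t) = -K_1e^(-5t) - K_2te^(-5t) - K_2e^(-5t), y(t) = -2K_1e^(-5t) - 2K_2te^(-5t) - K_2e^(-5t)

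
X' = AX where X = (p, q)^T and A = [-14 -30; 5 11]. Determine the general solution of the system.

p(t) = -2C_1e^(t) + 3C_2e^(-4t), q(t) = C_1e^(t) - C_2e^(-4t)

Coefficient matrix A = [[-14, -30], [5, 11]].
Characteristic polynomial det(A - λI) = λ^2 + 3λ - 4 = 0.
Eigenvalues λ = 1, -4.
For λ=1: (A-λI) row 1 is [-15, -30], so an eigenvector is (-2, 1).
For λ=-4: (A-λI) row 1 is [-10, -30], so an eigenvector is (3, -1).
General solution: C_1e^(t)(-2,1) + C_2e^(-4t)(3,-1).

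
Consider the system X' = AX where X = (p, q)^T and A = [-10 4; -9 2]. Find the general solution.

Coefficient matrix A = [[-10, 4], [-9, 2]].
Characteristic polynomial det(A - λI) = λ^2 + 8λ + 16 = 0.
Single eigenvalue λ = -4 with algebraic multiplicity 2.
Eigenvector v = (2,3); generalized eigenvector w with (A-λI)w=v is (-1,-1).
General solution: e^(-4t)[c_1·v + c_2·(t·v + w)].

p(t) = 2c_1e^(-4t) + 2c_2te^(-4t) - c_2e^(-4t), q(t) = 3c_1e^(-4t) + 3c_2te^(-4t) - c_2e^(-4t)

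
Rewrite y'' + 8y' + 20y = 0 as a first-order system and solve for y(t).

y(t) = K_1e^(-4t)cos(2t) + K_2e^(-4t)sin(2t)

Let x_1 = y, x_2 = y'. Then x_1' = x_2 and x_2' = -20x_1 - 8x_2.
A = [[0,1],[-20,-8]]; det(A-λI) = λ^2 + 8λ + 20.
Eigenvalues λ = -4 ± 2i.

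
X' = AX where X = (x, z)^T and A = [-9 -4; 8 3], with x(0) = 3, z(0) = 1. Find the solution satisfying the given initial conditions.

x(t) = -4e^(-t) + 7e^(-5t), z(t) = 8e^(-t) - 7e^(-5t)

Coefficient matrix A = [[-9, -4], [8, 3]].
Characteristic polynomial det(A - λI) = λ^2 + 6λ + 5 = 0.
Eigenvalues λ = -5, -1.
For λ=-5: (A-λI) row 1 is [-4, -4], so an eigenvector is (-1, 1).
For λ=-1: (A-λI) row 1 is [-8, -4], so an eigenvector is (1, -2).
General solution: C_1e^(-5t)(-1,1) + C_2e^(-t)(1,-2).
Applying x(0)=3, z(0)=1 gives C_1=-7, C_2=-4.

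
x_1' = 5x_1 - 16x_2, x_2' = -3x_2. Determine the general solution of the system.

Coefficient matrix A = [[5, -16], [0, -3]].
Characteristic polynomial det(A - λI) = λ^2 - 2λ - 15 = 0.
Eigenvalues λ = 5, -3.
For λ=5: (A-λI) row 1 is [0, -16], so an eigenvector is (1, 0).
For λ=-3: (A-λI) row 1 is [8, -16], so an eigenvector is (-2, -1).
General solution: C_1e^(5t)(1,0) + C_2e^(-3t)(-2,-1).

x_1(t) = C_1e^(5t) - 2C_2e^(-3t), x_2(t) = -C_2e^(-3t)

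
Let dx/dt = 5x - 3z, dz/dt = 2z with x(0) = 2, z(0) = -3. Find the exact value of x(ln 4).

5072

A = [[5,-3],[0,2]]; eigenvalues λ = 2, 5.
Eigenvectors: (-1,-1) for λ=2, (1,0) for λ=5.
From the initial condition, c_1 = 3, c_2 = 5.
x(ln 4) = (3)(4^2)(-1) + (5)(4^5)(1) = 5072.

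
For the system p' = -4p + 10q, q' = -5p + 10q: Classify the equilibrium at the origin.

unstable spiral

A = [[-4,10],[-5,10]]; det(A-λI) = λ^2 - 6λ + 10.
λ = 3 ± i: positive real part.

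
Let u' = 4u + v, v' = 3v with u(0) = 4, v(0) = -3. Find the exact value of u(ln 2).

40

A = [[4,1],[0,3]]; eigenvalues λ = 4, 3.
Eigenvectors: (1,0) for λ=4, (1,-1) for λ=3.
From the initial condition, c_1 = 1, c_2 = 3.
u(ln 2) = (1)(2^4)(1) + (3)(2^3)(1) = 40.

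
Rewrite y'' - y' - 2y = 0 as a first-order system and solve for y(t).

Let x_1 = y, x_2 = y'. Then x_1' = x_2 and x_2' = 2x_1 + x_2.
A = [[0,1],[2,1]]; det(A-λI) = λ^2 - λ - 2.
Eigenvalues λ = -1, 2 with eigenvectors (1,-1), (1,2).

y(t) = C_1e^(-t) + C_2e^(2t)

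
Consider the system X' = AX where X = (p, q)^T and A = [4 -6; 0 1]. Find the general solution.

Coefficient matrix A = [[4, -6], [0, 1]].
Characteristic polynomial det(A - λI) = λ^2 - 5λ + 4 = 0.
Eigenvalues λ = 1, 4.
For λ=1: (A-λI) row 1 is [3, -6], so an eigenvector is (-2, -1).
For λ=4: (A-λI) row 1 is [0, -6], so an eigenvector is (1, 0).
General solution: K_1e^(t)(-2,-1) + K_2e^(4t)(1,0).

p(t) = -2K_1e^(t) + K_2e^(4t), q(t) = -K_1e^(t)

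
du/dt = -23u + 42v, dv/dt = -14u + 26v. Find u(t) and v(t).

Coefficient matrix A = [[-23, 42], [-14, 26]].
Characteristic polynomial det(A - λI) = λ^2 - 3λ - 10 = 0.
Eigenvalues λ = -2, 5.
For λ=-2: (A-λI) row 1 is [-21, 42], so an eigenvector is (2, 1).
For λ=5: (A-λI) row 1 is [-28, 42], so an eigenvector is (3, 2).
General solution: c_1e^(-2t)(2,1) + c_2e^(5t)(3,2).

u(t) = 2c_1e^(-2t) + 3c_2e^(5t), v(t) = c_1e^(-2t) + 2c_2e^(5t)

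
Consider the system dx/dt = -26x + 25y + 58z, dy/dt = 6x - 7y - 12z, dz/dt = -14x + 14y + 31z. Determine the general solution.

Coefficient matrix A = [[-26, 25, 58], [6, -7, -12], [-14, 14, 31]].
det(A - λI) = 0 gives eigenvalues λ = 3, -1, -4.
For λ=3: eigenvector (2,0,1).
For λ=-1: eigenvector (1,1,0).
For λ=-4: eigenvector (3,-2,2).
General solution: C_1e^(3t)(2,0,1) + C_2e^(-t)(1,1,0) + C_3e^(-4t)(3,-2,2).

x(t) = 2C_1e^(3t) + C_2e^(-t) + 3C_3e^(-4t), y(t) = C_2e^(-t) - 2C_3e^(-4t), z(t) = C_1e^(3t) + 2C_3e^(-4t)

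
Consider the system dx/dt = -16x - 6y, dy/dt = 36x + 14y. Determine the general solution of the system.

x(t) = -C_1e^(-4t) + C_2e^(2t), y(t) = 2C_1e^(-4t) - 3C_2e^(2t)

Coefficient matrix A = [[-16, -6], [36, 14]].
Characteristic polynomial det(A - λI) = λ^2 + 2λ - 8 = 0.
Eigenvalues λ = -4, 2.
For λ=-4: (A-λI) row 1 is [-12, -6], so an eigenvector is (-1, 2).
For λ=2: (A-λI) row 1 is [-18, -6], so an eigenvector is (1, -3).
General solution: C_1e^(-4t)(-1,2) + C_2e^(2t)(1,-3).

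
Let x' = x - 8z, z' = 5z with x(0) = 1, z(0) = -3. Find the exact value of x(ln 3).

1443

A = [[1,-8],[0,5]]; eigenvalues λ = 5, 1.
Eigenvectors: (2,-1) for λ=5, (-1,0) for λ=1.
From the initial condition, c_1 = 3, c_2 = 5.
x(ln 3) = (3)(3^5)(2) + (5)(3^1)(-1) = 1443.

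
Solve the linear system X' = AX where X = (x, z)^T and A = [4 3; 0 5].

Coefficient matrix A = [[4, 3], [0, 5]].
Characteristic polynomial det(A - λI) = λ^2 - 9λ + 20 = 0.
Eigenvalues λ = 5, 4.
For λ=5: (A-λI) row 1 is [-1, 3], so an eigenvector is (-3, -1).
For λ=4: (A-λI) row 1 is [0, 3], so an eigenvector is (-1, 0).
General solution: K_1e^(5t)(-3,-1) + K_2e^(4t)(-1,0).

x(t) = -3K_1e^(5t) - K_2e^(4t), z(t) = -K_1e^(5t)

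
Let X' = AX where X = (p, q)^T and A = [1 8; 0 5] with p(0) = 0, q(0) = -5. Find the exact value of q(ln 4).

A = [[1,8],[0,5]]; eigenvalues λ = 1, 5.
Eigenvectors: (-1,0) for λ=1, (2,1) for λ=5.
From the initial condition, c_1 = -10, c_2 = -5.
q(ln 4) = (-10)(4^1)(0) + (-5)(4^5)(1) = -5120.

-5120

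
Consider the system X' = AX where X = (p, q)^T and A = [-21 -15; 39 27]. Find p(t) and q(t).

p(t) = -C_1e^(3t)sin(3t) + 2C_1e^(3t)cos(3t) + 2C_2e^(3t)sin(3t) + C_2e^(3t)cos(3t), q(t) = 2C_1e^(3t)sin(3t) - 3C_1e^(3t)cos(3t) - 3C_2e^(3t)sin(3t) - 2C_2e^(3t)cos(3t)

Coefficient matrix A = [[-21, -15], [39, 27]].
Characteristic polynomial det(A - λI) = λ^2 - 6λ + 18 = 0.
Eigenvalues λ = 3 ± 3i (complex conjugate pair).
For λ=3+3i: an eigenvector is (2,-3) - i(-1,2) = (2 + i, -3 - 2i).
A real fundamental pair from Re and Im of e^((3+3i)t)v: X_1 = e^(3t)(cos(3t)·(2,-3) + sin(3t)·(-1,2)), X_2 = e^(3t)(sin(3t)·(2,-3) - cos(3t)·(-1,2)).
General solution: C_1X_1 + C_2X_2.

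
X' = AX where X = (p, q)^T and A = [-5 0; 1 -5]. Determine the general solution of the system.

p(t) = -K_2e^(-5t), q(t) = -K_1e^(-5t) - K_2te^(-5t) + 3K_2e^(-5t)

Coefficient matrix A = [[-5, 0], [1, -5]].
Characteristic polynomial det(A - λI) = λ^2 + 10λ + 25 = 0.
Single eigenvalue λ = -5 with algebraic multiplicity 2.
Eigenvector v = (0,-1); generalized eigenvector w with (A-λI)w=v is (-1,3).
General solution: e^(-5t)[K_1·v + K_2·(t·v + w)].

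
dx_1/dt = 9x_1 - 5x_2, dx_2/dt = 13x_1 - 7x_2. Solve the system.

Coefficient matrix A = [[9, -5], [13, -7]].
Characteristic polynomial det(A - λI) = λ^2 - 2λ + 2 = 0.
Eigenvalues λ = 1 ± i (complex conjugate pair).
For λ=1+i: an eigenvector is (1,2) - i(-2,-3) = (1 + 2i, 2 + 3i).
A real fundamental pair from Re and Im of e^((1+i)t)v: X_1 = e^(t)(cos(t)·(1,2) + sin(t)·(-2,-3)), X_2 = e^(t)(sin(t)·(1,2) - cos(t)·(-2,-3)).
General solution: c_1X_1 + c_2X_2.

x_1(t) = -2c_1e^(t)sin(t) + c_1e^(t)cos(t) + c_2e^(t)sin(t) + 2c_2e^(t)cos(t), x_2(t) = -3c_1e^(t)sin(t) + 2c_1e^(t)cos(t) + 2c_2e^(t)sin(t) + 3c_2e^(t)cos(t)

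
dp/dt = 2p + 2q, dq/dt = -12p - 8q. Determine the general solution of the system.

Coefficient matrix A = [[2, 2], [-12, -8]].
Characteristic polynomial det(A - λI) = λ^2 + 6λ + 8 = 0.
Eigenvalues λ = -2, -4.
For λ=-2: (A-λI) row 1 is [4, 2], so an eigenvector is (-1, 2).
For λ=-4: (A-λI) row 1 is [6, 2], so an eigenvector is (1, -3).
General solution: C_1e^(-2t)(-1,2) + C_2e^(-4t)(1,-3).

p(t) = -C_1e^(-2t) + C_2e^(-4t), q(t) = 2C_1e^(-2t) - 3C_2e^(-4t)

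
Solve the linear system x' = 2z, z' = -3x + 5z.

Coefficient matrix A = [[0, 2], [-3, 5]].
Characteristic polynomial det(A - λI) = λ^2 - 5λ + 6 = 0.
Eigenvalues λ = 3, 2.
For λ=3: (A-λI) row 1 is [-3, 2], so an eigenvector is (-2, -3).
For λ=2: (A-λI) row 1 is [-2, 2], so an eigenvector is (1, 1).
General solution: c_1e^(3t)(-2,-3) + c_2e^(2t)(1,1).

x(t) = -2c_1e^(3t) + c_2e^(2t), z(t) = -3c_1e^(3t) + c_2e^(2t)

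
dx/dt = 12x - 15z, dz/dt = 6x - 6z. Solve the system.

x(t) = 2C_1e^(3t)sin(3t) - C_1e^(3t)cos(3t) - C_2e^(3t)sin(3t) - 2C_2e^(3t)cos(3t), z(t) = C_1e^(3t)sin(3t) - C_1e^(3t)cos(3t) - C_2e^(3t)sin(3t) - C_2e^(3t)cos(3t)

Coefficient matrix A = [[12, -15], [6, -6]].
Characteristic polynomial det(A - λI) = λ^2 - 6λ + 18 = 0.
Eigenvalues λ = 3 ± 3i (complex conjugate pair).
For λ=3+3i: an eigenvector is (-1,-1) - i(2,1) = (-1 - 2i, -1 - i).
A real fundamental pair from Re and Im of e^((3+3i)t)v: X_1 = e^(3t)(cos(3t)·(-1,-1) + sin(3t)·(2,1)), X_2 = e^(3t)(sin(3t)·(-1,-1) - cos(3t)·(2,1)).
General solution: C_1X_1 + C_2X_2.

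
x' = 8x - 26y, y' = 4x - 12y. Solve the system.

Coefficient matrix A = [[8, -26], [4, -12]].
Characteristic polynomial det(A - λI) = λ^2 + 4λ + 8 = 0.
Eigenvalues λ = -2 ± 2i (complex conjugate pair).
For λ=-2+2i: an eigenvector is (-3,-1) - i(-2,-1) = (-3 + 2i, -1 + i).
A real fundamental pair from Re and Im of e^((-2+2i)t)v: X_1 = e^(-2t)(cos(2t)·(-3,-1) + sin(2t)·(-2,-1)), X_2 = e^(-2t)(sin(2t)·(-3,-1) - cos(2t)·(-2,-1)).
General solution: C_1X_1 + C_2X_2.

x(t) = -2C_1e^(-2t)sin(2t) - 3C_1e^(-2t)cos(2t) - 3C_2e^(-2t)sin(2t) + 2C_2e^(-2t)cos(2t), y(t) = -C_1e^(-2t)sin(2t) - C_1e^(-2t)cos(2t) - C_2e^(-2t)sin(2t) + C_2e^(-2t)cos(2t)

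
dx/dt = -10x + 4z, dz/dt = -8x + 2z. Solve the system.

Coefficient matrix A = [[-10, 4], [-8, 2]].
Characteristic polynomial det(A - λI) = λ^2 + 8λ + 12 = 0.
Eigenvalues λ = -6, -2.
For λ=-6: (A-λI) row 1 is [-4, 4], so an eigenvector is (1, 1).
For λ=-2: (A-λI) row 1 is [-8, 4], so an eigenvector is (1, 2).
General solution: C_1e^(-6t)(1,1) + C_2e^(-2t)(1,2).

x(t) = C_1e^(-6t) + C_2e^(-2t), z(t) = C_1e^(-6t) + 2C_2e^(-2t)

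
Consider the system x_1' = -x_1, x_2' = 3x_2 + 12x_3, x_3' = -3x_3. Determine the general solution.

x_1(t) = C_3e^(-t), x_2(t) = -2C_1e^(-3t) + C_2e^(3t), x_3(t) = C_1e^(-3t)

Coefficient matrix A = [[-1, 0, 0], [0, 3, 12], [0, 0, -3]].
det(A - λI) = 0 gives eigenvalues λ = -3, 3, -1.
For λ=-3: eigenvector (0,-2,1).
For λ=3: eigenvector (0,1,0).
For λ=-1: eigenvector (1,0,0).
General solution: C_1e^(-3t)(0,-2,1) + C_2e^(3t)(0,1,0) + C_3e^(-t)(1,0,0).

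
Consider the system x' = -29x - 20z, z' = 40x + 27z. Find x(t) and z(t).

x(t) = K_1e^(-t)sin(4t) + 2K_1e^(-t)cos(4t) + 2K_2e^(-t)sin(4t) - K_2e^(-t)cos(4t), z(t) = -K_1e^(-t)sin(4t) - 3K_1e^(-t)cos(4t) - 3K_2e^(-t)sin(4t) + K_2e^(-t)cos(4t)

Coefficient matrix A = [[-29, -20], [40, 27]].
Characteristic polynomial det(A - λI) = λ^2 + 2λ + 17 = 0.
Eigenvalues λ = -1 ± 4i (complex conjugate pair).
For λ=-1+4i: an eigenvector is (2,-3) - i(1,-1) = (2 - i, -3 + i).
A real fundamental pair from Re and Im of e^((-1+4i)t)v: X_1 = e^(-t)(cos(4t)·(2,-3) + sin(4t)·(1,-1)), X_2 = e^(-t)(sin(4t)·(2,-3) - cos(4t)·(1,-1)).
General solution: K_1X_1 + K_2X_2.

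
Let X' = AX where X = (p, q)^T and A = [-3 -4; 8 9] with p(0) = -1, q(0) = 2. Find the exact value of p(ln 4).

-1024

A = [[-3,-4],[8,9]]; eigenvalues λ = 5, 1.
Eigenvectors: (1,-2) for λ=5, (-1,1) for λ=1.
From the initial condition, c_1 = -1, c_2 = 0.
p(ln 4) = (-1)(4^5)(1) + (0)(4^1)(-1) = -1024.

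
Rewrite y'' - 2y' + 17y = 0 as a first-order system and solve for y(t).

Let x_1 = y, x_2 = y'. Then x_1' = x_2 and x_2' = -17x_1 + 2x_2.
A = [[0,1],[-17,2]]; det(A-λI) = λ^2 - 2λ + 17.
Eigenvalues λ = 1 ± 4i.

y(t) = K_1e^(t)cos(4t) + K_2e^(t)sin(4t)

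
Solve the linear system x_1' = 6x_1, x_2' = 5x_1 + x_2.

Coefficient matrix A = [[6, 0], [5, 1]].
Characteristic polynomial det(A - λI) = λ^2 - 7λ + 6 = 0.
Eigenvalues λ = 6, 1.
For λ=6: (A-λI) row 2 is [5, -5], so an eigenvector is (-1, -1).
For λ=1: (A-λI) row 1 is [5, 0], so an eigenvector is (0, 1).
General solution: c_1e^(6t)(-1,-1) + c_2e^(t)(0,1).

x_1(t) = -c_1e^(6t), x_2(t) = -c_1e^(6t) + c_2e^(t)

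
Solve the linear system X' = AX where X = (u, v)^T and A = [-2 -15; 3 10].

Coefficient matrix A = [[-2, -15], [3, 10]].
Characteristic polynomial det(A - λI) = λ^2 - 8λ + 25 = 0.
Eigenvalues λ = 4 ± 3i (complex conjugate pair).
For λ=4+3i: an eigenvector is (2,-1) - i(1,0) = (2 - i, -1).
A real fundamental pair from Re and Im of e^((4+3i)t)v: X_1 = e^(4t)(cos(3t)·(2,-1) + sin(3t)·(1,0)), X_2 = e^(4t)(sin(3t)·(2,-1) - cos(3t)·(1,0)).
General solution: K_1X_1 + K_2X_2.

u(t) = K_1e^(4t)sin(3t) + 2K_1e^(4t)cos(3t) + 2K_2e^(4t)sin(3t) - K_2e^(4t)cos(3t), v(t) = -K_1e^(4t)cos(3t) - K_2e^(4t)sin(3t)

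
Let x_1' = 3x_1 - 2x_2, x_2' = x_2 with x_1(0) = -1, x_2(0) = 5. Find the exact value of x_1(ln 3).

A = [[3,-2],[0,1]]; eigenvalues λ = 1, 3.
Eigenvectors: (-1,-1) for λ=1, (1,0) for λ=3.
From the initial condition, c_1 = -5, c_2 = -6.
x_1(ln 3) = (-5)(3^1)(-1) + (-6)(3^3)(1) = -147.

-147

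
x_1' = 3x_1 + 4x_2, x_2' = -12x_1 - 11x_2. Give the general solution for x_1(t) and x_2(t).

x_1(t) = 2K_1e^(-3t) + K_2e^(-5t), x_2(t) = -3K_1e^(-3t) - 2K_2e^(-5t)

Coefficient matrix A = [[3, 4], [-12, -11]].
Characteristic polynomial det(A - λI) = λ^2 + 8λ + 15 = 0.
Eigenvalues λ = -3, -5.
For λ=-3: (A-λI) row 1 is [6, 4], so an eigenvector is (2, -3).
For λ=-5: (A-λI) row 1 is [8, 4], so an eigenvector is (1, -2).
General solution: K_1e^(-3t)(2,-3) + K_2e^(-5t)(1,-2).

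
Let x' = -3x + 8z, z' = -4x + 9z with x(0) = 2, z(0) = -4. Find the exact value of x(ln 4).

-10192

A = [[-3,8],[-4,9]]; eigenvalues λ = 1, 5.
Eigenvectors: (-2,-1) for λ=1, (-1,-1) for λ=5.
From the initial condition, c_1 = -6, c_2 = 10.
x(ln 4) = (-6)(4^1)(-2) + (10)(4^5)(-1) = -10192.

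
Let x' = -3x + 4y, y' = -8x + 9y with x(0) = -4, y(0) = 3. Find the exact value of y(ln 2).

426

A = [[-3,4],[-8,9]]; eigenvalues λ = 5, 1.
Eigenvectors: (-1,-2) for λ=5, (1,1) for λ=1.
From the initial condition, c_1 = -7, c_2 = -11.
y(ln 2) = (-7)(2^5)(-2) + (-11)(2^1)(1) = 426.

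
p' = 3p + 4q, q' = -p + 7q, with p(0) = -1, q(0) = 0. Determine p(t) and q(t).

p(t) = 2te^(5t) - e^(5t), q(t) = te^(5t)

Coefficient matrix A = [[3, 4], [-1, 7]].
Characteristic polynomial det(A - λI) = λ^2 - 10λ + 25 = 0.
Single eigenvalue λ = 5 with algebraic multiplicity 2.
Eigenvector v = (2,1); generalized eigenvector w with (A-λI)w=v is (3,2).
General solution: e^(5t)[C_1·v + C_2·(t·v + w)].
Applying p(0)=-1, q(0)=0 gives C_1=-2, C_2=1.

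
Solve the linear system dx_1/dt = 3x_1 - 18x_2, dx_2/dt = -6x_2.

Coefficient matrix A = [[3, -18], [0, -6]].
Characteristic polynomial det(A - λI) = λ^2 + 3λ - 18 = 0.
Eigenvalues λ = 3, -6.
For λ=3: (A-λI) row 1 is [0, -18], so an eigenvector is (1, 0).
For λ=-6: (A-λI) row 1 is [9, -18], so an eigenvector is (-2, -1).
General solution: C_1e^(3t)(1,0) + C_2e^(-6t)(-2,-1).

x_1(t) = C_1e^(3t) - 2C_2e^(-6t), x_2(t) = -C_2e^(-6t)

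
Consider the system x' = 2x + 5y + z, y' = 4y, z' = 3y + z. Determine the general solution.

Coefficient matrix A = [[2, 5, 1], [0, 4, 0], [0, 3, 1]].
det(A - λI) = 0 gives eigenvalues λ = 2, 4, 1.
For λ=2: eigenvector (1,0,0).
For λ=4: eigenvector (3,1,1).
For λ=1: eigenvector (-1,0,1).
General solution: c_1e^(2t)(1,0,0) + c_2e^(4t)(3,1,1) + c_3e^(t)(-1,0,1).

x(t) = c_1e^(2t) + 3c_2e^(4t) - c_3e^(t), y(t) = c_2e^(4t), z(t) = c_2e^(4t) + c_3e^(t)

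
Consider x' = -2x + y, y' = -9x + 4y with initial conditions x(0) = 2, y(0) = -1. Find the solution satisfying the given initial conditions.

x(t) = -7te^(t) + 2e^(t), y(t) = -21te^(t) - e^(t)

Coefficient matrix A = [[-2, 1], [-9, 4]].
Characteristic polynomial det(A - λI) = λ^2 - 2λ + 1 = 0.
Single eigenvalue λ = 1 with algebraic multiplicity 2.
Eigenvector v = (-1,-3); generalized eigenvector w with (A-λI)w=v is (1,2).
General solution: e^(t)[C_1·v + C_2·(t·v + w)].
Applying x(0)=2, y(0)=-1 gives C_1=5, C_2=7.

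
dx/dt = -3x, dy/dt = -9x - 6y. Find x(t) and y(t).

Coefficient matrix A = [[-3, 0], [-9, -6]].
Characteristic polynomial det(A - λI) = λ^2 + 9λ + 18 = 0.
Eigenvalues λ = -3, -6.
For λ=-3: (A-λI) row 2 is [-9, -3], so an eigenvector is (-1, 3).
For λ=-6: (A-λI) row 1 is [3, 0], so an eigenvector is (0, 1).
General solution: C_1e^(-3t)(-1,3) + C_2e^(-6t)(0,1).

x(t) = -C_1e^(-3t), y(t) = 3C_1e^(-3t) + C_2e^(-6t)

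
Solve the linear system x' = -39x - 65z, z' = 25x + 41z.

x(t) = -3C_1e^(t)sin(5t) + 2C_1e^(t)cos(5t) + 2C_2e^(t)sin(5t) + 3C_2e^(t)cos(5t), z(t) = 2C_1e^(t)sin(5t) - C_1e^(t)cos(5t) - C_2e^(t)sin(5t) - 2C_2e^(t)cos(5t)

Coefficient matrix A = [[-39, -65], [25, 41]].
Characteristic polynomial det(A - λI) = λ^2 - 2λ + 26 = 0.
Eigenvalues λ = 1 ± 5i (complex conjugate pair).
For λ=1+5i: an eigenvector is (2,-1) - i(-3,2) = (2 + 3i, -1 - 2i).
A real fundamental pair from Re and Im of e^((1+5i)t)v: X_1 = e^(t)(cos(5t)·(2,-1) + sin(5t)·(-3,2)), X_2 = e^(t)(sin(5t)·(2,-1) - cos(5t)·(-3,2)).
General solution: C_1X_1 + C_2X_2.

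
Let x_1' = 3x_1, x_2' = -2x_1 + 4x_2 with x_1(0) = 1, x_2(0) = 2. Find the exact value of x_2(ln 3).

54

A = [[3,0],[-2,4]]; eigenvalues λ = 3, 4.
Eigenvectors: (-1,-2) for λ=3, (0,-1) for λ=4.
From the initial condition, c_1 = -1, c_2 = 0.
x_2(ln 3) = (-1)(3^3)(-2) + (0)(3^4)(-1) = 54.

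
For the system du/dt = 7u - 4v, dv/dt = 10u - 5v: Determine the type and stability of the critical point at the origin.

A = [[7,-4],[10,-5]]; det(A-λI) = λ^2 - 2λ + 5.
λ = 1 ± 2i: positive real part.

unstable spiral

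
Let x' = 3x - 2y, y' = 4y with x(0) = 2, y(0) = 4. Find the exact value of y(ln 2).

A = [[3,-2],[0,4]]; eigenvalues λ = 4, 3.
Eigenvectors: (2,-1) for λ=4, (-1,0) for λ=3.
From the initial condition, c_1 = -4, c_2 = -10.
y(ln 2) = (-4)(2^4)(-1) + (-10)(2^3)(0) = 64.

64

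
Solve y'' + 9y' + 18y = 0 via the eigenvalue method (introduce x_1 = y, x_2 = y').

Let x_1 = y, x_2 = y'. Then x_1' = x_2 and x_2' = -18x_1 - 9x_2.
A = [[0,1],[-18,-9]]; det(A-λI) = λ^2 + 9λ + 18.
Eigenvalues λ = -6, -3 with eigenvectors (1,-6), (1,-3).

y(t) = C_1e^(-6t) + C_2e^(-3t)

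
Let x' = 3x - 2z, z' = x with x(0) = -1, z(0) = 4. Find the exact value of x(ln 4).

-124

A = [[3,-2],[1,0]]; eigenvalues λ = 1, 2.
Eigenvectors: (1,1) for λ=1, (2,1) for λ=2.
From the initial condition, c_1 = 9, c_2 = -5.
x(ln 4) = (9)(4^1)(1) + (-5)(4^2)(2) = -124.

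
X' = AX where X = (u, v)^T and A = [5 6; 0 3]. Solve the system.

u(t) = 3C_1e^(3t) + C_2e^(5t), v(t) = -C_1e^(3t)

Coefficient matrix A = [[5, 6], [0, 3]].
Characteristic polynomial det(A - λI) = λ^2 - 8λ + 15 = 0.
Eigenvalues λ = 3, 5.
For λ=3: (A-λI) row 1 is [2, 6], so an eigenvector is (3, -1).
For λ=5: (A-λI) row 1 is [0, 6], so an eigenvector is (1, 0).
General solution: C_1e^(3t)(3,-1) + C_2e^(5t)(1,0).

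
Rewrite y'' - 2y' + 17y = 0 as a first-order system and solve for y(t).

Let x_1 = y, x_2 = y'. Then x_1' = x_2 and x_2' = -17x_1 + 2x_2.
A = [[0,1],[-17,2]]; det(A-λI) = λ^2 - 2λ + 17.
Eigenvalues λ = 1 ± 4i.

y(t) = C_1e^(t)cos(4t) + C_2e^(t)sin(4t)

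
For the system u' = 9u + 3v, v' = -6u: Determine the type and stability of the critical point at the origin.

unstable node

A = [[9,3],[-6,0]]; det(A-λI) = λ^2 - 9λ + 18.
λ = 3, 6: both positive.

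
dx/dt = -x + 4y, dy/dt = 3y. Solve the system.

Coefficient matrix A = [[-1, 4], [0, 3]].
Characteristic polynomial det(A - λI) = λ^2 - 2λ - 3 = 0.
Eigenvalues λ = 3, -1.
For λ=3: (A-λI) row 1 is [-4, 4], so an eigenvector is (-1, -1).
For λ=-1: (A-λI) row 1 is [0, 4], so an eigenvector is (1, 0).
General solution: c_1e^(3t)(-1,-1) + c_2e^(-t)(1,0).

x(t) = -c_1e^(3t) + c_2e^(-t), y(t) = -c_1e^(3t)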